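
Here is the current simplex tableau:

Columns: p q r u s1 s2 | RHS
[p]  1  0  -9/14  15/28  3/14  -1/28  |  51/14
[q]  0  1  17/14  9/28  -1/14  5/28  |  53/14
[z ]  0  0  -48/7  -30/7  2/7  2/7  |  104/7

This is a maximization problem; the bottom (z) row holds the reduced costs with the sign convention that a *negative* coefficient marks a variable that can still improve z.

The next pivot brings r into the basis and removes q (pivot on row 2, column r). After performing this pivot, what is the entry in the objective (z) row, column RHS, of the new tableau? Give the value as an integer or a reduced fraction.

Pivot element is row 2, column r: 17/14.
Normalize row 2: new (row 2, RHS) = (53/14)/(17/14) = 53/17.
z-row ← z-row − (-48/7)·(new row 2): 104/7 − (-48/7)·(53/17) = 616/17.

616/17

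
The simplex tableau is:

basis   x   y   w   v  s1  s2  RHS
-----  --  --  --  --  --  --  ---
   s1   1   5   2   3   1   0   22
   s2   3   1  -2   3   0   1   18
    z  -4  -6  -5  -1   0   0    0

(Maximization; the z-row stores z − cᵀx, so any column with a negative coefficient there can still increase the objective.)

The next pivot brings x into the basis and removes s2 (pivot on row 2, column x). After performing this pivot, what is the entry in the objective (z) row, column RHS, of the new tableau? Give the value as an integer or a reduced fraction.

24

Pivot element is row 2, column x: 3.
Normalize row 2: new (row 2, RHS) = 18/3 = 6.
z-row ← z-row − (-4)·(new row 2): 0 − (-4)·6 = 24.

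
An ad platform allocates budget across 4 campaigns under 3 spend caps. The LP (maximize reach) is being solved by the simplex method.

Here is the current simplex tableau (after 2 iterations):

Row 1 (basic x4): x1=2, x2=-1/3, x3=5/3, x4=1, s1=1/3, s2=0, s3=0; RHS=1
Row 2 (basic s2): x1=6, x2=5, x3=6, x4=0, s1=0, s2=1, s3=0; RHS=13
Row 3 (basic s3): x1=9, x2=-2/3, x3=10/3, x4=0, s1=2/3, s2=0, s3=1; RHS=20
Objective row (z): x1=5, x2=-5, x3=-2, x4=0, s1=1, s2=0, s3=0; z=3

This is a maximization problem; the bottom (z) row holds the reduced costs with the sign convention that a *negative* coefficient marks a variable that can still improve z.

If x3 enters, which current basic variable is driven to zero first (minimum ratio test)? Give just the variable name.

Ratios: row 1 (x4): 1/(5/3) = 3/5; row 2 (s2): 13/6 = 13/6; row 3 (s3): 20/(10/3) = 6.
Minimum ratio 3/5 is in the x4 row, so x4 leaves.

x4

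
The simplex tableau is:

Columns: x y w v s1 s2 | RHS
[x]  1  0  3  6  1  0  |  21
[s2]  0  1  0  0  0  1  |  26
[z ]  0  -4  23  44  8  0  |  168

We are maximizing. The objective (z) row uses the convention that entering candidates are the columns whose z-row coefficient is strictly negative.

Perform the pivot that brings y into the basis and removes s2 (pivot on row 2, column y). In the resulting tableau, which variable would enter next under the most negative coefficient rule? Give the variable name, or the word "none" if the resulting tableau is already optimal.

none

Pivot element 1. New z-row = old z-row − (-4)·(row 2/1).
Updated z-row coefficients: x: 0, y: 0, w: 23, v: 44, s1: 8, s2: 4.
No coefficient is strictly negative; the tableau after this pivot is optimal.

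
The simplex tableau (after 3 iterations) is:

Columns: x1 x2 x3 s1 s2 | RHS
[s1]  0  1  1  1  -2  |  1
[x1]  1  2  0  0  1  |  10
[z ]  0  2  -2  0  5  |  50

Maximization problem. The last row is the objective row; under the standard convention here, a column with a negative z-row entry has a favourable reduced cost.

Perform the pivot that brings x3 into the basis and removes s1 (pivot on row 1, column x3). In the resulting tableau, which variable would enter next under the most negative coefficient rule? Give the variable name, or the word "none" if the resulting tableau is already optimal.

Pivot element 1. New z-row = old z-row − (-2)·(row 1/1).
Updated z-row coefficients: x1: 0, x2: 4, x3: 0, s1: 2, s2: 1.
No coefficient is strictly negative; the tableau after this pivot is optimal.

none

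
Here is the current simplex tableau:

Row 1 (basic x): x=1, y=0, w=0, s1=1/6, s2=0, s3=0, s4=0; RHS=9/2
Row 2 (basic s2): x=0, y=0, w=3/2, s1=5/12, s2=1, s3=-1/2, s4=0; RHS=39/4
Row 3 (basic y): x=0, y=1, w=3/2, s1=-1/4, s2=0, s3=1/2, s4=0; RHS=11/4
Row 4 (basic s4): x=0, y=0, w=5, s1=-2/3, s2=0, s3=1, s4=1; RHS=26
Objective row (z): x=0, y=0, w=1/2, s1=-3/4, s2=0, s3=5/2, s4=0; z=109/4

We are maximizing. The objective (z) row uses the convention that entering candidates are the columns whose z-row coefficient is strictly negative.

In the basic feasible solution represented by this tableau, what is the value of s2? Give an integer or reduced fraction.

39/4

s2 is basic (row 2); its value is the RHS of that row: 39/4.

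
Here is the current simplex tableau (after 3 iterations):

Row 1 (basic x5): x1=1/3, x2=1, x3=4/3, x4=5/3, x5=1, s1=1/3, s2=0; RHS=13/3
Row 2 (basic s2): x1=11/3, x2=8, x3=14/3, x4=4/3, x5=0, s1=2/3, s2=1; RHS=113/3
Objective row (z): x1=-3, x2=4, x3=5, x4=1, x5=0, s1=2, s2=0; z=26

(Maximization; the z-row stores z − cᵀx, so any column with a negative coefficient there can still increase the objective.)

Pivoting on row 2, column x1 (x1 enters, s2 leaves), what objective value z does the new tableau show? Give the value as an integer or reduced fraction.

625/11

Minimum ratio for x1: (113/3)/(11/3) = 113/11.
z changes by −(z-row coeff of x1)·ratio = −(-3)·(113/11) = 339/11.
New z = 26 + (339/11) = 625/11.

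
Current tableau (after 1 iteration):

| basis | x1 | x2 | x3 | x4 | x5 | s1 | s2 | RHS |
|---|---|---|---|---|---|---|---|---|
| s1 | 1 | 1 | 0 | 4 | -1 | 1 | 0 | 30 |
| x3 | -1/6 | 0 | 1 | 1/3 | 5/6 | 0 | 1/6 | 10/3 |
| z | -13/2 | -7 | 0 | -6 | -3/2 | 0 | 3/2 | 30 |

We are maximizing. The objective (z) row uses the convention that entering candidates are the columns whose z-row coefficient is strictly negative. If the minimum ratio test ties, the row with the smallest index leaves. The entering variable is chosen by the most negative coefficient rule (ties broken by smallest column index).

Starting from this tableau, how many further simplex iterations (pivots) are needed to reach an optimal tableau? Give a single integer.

3

pivot: x2 in, s1 out → z = 240
pivot: x5 in, x3 out → z = 274
pivot: x1 in, x2 out → z = 325
No improving column remains; optimal.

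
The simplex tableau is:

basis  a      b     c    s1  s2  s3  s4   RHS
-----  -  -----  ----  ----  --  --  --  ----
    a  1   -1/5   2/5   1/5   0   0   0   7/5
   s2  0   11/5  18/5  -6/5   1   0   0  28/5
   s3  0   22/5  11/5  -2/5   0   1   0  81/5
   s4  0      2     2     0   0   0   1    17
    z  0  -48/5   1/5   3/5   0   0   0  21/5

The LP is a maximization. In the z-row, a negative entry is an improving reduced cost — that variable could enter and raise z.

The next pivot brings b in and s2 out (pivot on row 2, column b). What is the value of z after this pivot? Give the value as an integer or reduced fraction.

Minimum ratio for b: (28/5)/(11/5) = 28/11.
z changes by −(z-row coeff of b)·ratio = −(-48/5)·(28/11) = 1344/55.
New z = 21/5 + (1344/55) = 315/11.

315/11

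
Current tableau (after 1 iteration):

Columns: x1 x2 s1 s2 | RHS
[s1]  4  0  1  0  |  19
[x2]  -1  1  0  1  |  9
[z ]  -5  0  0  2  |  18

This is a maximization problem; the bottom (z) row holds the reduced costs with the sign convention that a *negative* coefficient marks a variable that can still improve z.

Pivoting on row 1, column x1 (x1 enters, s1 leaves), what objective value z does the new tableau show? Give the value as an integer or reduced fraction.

167/4

Minimum ratio for x1: 19/4 = 19/4.
z changes by −(z-row coeff of x1)·ratio = −(-5)·(19/4) = 95/4.
New z = 18 + (95/4) = 167/4.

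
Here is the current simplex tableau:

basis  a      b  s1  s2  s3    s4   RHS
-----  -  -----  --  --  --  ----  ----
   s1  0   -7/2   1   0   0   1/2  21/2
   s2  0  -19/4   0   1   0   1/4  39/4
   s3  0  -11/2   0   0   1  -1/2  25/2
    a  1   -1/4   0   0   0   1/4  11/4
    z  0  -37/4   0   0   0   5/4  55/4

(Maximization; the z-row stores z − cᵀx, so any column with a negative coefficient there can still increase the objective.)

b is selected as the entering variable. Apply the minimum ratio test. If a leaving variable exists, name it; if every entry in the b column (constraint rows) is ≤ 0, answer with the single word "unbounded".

b-column entries: row 1: -7/2, row 2: -19/4, row 3: -11/2, row 4: -1/4. All ≤ 0, so b can increase without bound; the LP is unbounded in this direction.

unbounded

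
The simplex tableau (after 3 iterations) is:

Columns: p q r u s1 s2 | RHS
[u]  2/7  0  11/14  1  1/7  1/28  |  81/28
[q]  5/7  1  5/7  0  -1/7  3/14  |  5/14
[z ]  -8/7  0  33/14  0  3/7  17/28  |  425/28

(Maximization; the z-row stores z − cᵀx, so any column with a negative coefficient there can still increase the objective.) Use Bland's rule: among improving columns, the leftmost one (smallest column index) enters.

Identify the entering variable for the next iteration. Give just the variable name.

p

Objective-row coefficients: p: -8/7, q: 0, r: 33/14, u: 0, s1: 3/7, s2: 17/28.
Improving columns: p. Bland's rule picks the smallest column index → p.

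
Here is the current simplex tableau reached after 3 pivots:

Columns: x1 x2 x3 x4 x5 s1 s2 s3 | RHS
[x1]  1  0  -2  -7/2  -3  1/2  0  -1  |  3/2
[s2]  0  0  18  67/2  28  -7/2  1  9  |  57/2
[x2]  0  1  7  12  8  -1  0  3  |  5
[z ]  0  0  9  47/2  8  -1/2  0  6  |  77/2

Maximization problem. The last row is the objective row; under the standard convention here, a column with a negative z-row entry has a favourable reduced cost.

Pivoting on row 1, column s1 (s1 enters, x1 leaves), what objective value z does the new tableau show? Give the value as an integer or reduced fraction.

40

Minimum ratio for s1: (3/2)/(1/2) = 3.
z changes by −(z-row coeff of s1)·ratio = −(-1/2)·3 = 3/2.
New z = 77/2 + (3/2) = 40.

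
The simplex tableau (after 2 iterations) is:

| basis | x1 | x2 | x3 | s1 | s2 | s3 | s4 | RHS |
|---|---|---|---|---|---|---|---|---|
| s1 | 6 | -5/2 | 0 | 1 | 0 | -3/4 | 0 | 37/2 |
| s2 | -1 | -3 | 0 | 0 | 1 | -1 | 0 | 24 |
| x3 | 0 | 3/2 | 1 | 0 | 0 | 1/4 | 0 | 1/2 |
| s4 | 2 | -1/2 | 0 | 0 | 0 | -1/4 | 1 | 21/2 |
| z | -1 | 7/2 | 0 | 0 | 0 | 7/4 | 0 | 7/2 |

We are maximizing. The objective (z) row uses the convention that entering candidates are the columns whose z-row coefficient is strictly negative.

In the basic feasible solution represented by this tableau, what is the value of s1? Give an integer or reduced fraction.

s1 is basic (row 1); its value is the RHS of that row: 37/2.

37/2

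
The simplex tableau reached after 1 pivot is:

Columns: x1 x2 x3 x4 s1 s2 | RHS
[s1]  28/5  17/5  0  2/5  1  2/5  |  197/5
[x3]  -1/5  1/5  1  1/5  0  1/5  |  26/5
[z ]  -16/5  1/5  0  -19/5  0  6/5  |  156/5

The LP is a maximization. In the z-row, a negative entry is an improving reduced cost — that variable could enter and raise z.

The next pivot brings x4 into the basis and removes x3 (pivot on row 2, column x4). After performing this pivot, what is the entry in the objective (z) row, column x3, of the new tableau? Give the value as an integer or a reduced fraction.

Pivot element is row 2, column x4: 1/5.
Normalize row 2: new (row 2, x3) = 1/(1/5) = 5.
z-row ← z-row − (-19/5)·(new row 2): 0 − (-19/5)·5 = 19.

19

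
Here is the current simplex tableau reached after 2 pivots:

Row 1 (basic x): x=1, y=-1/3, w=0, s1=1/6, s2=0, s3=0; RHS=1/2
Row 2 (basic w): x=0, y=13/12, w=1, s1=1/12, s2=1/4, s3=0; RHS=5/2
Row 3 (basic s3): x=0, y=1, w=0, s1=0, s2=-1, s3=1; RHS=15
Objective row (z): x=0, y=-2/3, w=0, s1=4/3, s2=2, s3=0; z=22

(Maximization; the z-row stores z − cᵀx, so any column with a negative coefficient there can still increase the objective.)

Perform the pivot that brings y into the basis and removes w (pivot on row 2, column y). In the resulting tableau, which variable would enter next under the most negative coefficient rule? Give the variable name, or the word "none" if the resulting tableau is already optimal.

Pivot element 13/12. New z-row = old z-row − (-2/3)·(row 2/(13/12)).
Updated z-row coefficients: x: 0, y: 0, w: 8/13, s1: 18/13, s2: 28/13, s3: 0.
No coefficient is strictly negative; the tableau after this pivot is optimal.

none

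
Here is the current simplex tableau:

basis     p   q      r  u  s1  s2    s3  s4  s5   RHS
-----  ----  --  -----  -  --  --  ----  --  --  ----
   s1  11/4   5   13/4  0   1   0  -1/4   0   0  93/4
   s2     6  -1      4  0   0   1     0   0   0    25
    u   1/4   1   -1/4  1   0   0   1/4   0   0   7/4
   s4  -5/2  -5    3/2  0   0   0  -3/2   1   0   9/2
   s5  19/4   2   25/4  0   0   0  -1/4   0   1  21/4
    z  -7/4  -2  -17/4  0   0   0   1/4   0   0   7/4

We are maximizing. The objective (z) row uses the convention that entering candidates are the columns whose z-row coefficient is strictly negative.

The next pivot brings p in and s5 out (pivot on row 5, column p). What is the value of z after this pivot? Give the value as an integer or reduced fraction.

Minimum ratio for p: (21/4)/(19/4) = 21/19.
z changes by −(z-row coeff of p)·ratio = −(-7/4)·(21/19) = 147/76.
New z = 7/4 + (147/76) = 70/19.

70/19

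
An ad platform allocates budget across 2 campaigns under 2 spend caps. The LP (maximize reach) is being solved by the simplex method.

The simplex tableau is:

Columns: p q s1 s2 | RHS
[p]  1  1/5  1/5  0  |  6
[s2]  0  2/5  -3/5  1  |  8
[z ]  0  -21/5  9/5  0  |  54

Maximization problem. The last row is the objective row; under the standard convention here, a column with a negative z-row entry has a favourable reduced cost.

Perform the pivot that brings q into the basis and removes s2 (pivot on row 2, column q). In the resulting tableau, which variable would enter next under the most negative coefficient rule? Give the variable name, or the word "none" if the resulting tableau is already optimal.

Pivot element 2/5. New z-row = old z-row − (-21/5)·(row 2/(2/5)).
Updated z-row coefficients: p: 0, q: 0, s1: -9/2, s2: 21/2.
The most negative is -9/2 in column s1, so s1 would enter next.

s1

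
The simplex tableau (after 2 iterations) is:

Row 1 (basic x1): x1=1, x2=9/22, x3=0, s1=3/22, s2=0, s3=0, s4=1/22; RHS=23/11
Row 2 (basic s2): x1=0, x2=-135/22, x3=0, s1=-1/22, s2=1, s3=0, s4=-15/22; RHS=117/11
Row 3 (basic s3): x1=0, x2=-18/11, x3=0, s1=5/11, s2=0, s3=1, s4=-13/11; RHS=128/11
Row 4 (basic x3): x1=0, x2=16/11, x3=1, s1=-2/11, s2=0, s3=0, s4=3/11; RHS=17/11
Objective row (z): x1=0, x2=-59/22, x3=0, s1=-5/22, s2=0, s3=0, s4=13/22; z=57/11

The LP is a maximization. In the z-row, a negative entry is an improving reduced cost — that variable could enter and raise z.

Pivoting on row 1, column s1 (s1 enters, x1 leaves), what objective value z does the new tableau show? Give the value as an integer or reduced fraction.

26/3

Minimum ratio for s1: (23/11)/(3/22) = 46/3.
z changes by −(z-row coeff of s1)·ratio = −(-5/22)·(46/3) = 115/33.
New z = 57/11 + (115/33) = 26/3.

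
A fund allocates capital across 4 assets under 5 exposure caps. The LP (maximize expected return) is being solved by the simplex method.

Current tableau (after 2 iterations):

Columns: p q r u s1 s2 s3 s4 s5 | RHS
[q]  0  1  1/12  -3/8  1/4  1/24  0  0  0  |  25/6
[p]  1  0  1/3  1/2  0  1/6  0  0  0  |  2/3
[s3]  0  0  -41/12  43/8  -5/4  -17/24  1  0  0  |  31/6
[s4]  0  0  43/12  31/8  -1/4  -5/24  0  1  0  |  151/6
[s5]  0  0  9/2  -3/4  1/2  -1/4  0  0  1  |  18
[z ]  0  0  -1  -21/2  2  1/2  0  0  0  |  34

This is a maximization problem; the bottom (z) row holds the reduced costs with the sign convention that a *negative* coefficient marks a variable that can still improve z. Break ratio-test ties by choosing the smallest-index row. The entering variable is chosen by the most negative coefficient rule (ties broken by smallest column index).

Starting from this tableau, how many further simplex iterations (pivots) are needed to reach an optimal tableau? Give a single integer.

2

pivot: u in, s3 out → z = 1896/43
pivot: r in, p out → z = 324/7
No improving column remains; optimal.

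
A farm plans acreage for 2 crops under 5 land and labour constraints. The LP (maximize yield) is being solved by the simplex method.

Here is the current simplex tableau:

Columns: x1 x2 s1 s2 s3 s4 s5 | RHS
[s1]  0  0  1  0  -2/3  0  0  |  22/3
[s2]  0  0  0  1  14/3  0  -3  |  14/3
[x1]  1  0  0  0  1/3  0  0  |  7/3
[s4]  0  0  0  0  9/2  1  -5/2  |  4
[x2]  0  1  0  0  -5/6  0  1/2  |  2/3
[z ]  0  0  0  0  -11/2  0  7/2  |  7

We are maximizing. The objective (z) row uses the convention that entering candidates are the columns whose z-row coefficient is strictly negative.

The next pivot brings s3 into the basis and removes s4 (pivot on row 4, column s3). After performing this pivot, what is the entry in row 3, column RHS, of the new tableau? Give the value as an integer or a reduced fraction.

Pivot element is row 4, column s3: 9/2.
Normalize row 4: new (row 4, RHS) = 4/(9/2) = 8/9.
row 3 ← row 3 − (1/3)·(new row 4): 7/3 − (1/3)·(8/9) = 55/27.

55/27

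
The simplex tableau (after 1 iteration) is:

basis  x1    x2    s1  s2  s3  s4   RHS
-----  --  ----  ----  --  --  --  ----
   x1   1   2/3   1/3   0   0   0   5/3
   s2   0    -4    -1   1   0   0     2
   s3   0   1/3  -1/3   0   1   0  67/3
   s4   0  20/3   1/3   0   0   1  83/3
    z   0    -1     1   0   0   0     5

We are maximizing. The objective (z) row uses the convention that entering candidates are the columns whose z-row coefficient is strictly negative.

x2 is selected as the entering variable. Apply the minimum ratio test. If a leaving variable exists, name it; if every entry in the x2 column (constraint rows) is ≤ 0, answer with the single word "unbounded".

Ratios: row 1 (x1): (5/3)/(2/3) = 5/2; row 2 (s2): entry -4 ≤ 0, skip; row 3 (s3): (67/3)/(1/3) = 67; row 4 (s4): (83/3)/(20/3) = 83/20.
Minimum ratio is in the x1 row, so x1 leaves.

x1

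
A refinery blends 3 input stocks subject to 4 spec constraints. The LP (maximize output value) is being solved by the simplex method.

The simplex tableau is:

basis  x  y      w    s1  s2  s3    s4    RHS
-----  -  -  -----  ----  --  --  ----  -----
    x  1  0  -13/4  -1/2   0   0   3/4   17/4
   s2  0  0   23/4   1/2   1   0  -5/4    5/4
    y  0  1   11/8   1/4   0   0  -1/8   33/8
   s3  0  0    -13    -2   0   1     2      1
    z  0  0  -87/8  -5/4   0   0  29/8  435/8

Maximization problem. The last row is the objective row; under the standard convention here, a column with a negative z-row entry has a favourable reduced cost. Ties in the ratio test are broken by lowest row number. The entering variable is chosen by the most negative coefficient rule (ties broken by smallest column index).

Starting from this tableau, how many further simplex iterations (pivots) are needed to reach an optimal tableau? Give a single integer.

pivot: w in, s2 out → z = 1305/23
pivot: s1 in, w out → z = 115/2
No improving column remains; optimal.

2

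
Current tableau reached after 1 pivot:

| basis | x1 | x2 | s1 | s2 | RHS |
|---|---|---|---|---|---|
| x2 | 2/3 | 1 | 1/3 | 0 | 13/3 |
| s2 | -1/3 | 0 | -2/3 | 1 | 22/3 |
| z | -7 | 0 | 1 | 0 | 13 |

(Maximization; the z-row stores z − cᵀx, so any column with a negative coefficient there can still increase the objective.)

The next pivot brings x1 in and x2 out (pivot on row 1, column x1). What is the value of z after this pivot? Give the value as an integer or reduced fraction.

Minimum ratio for x1: (13/3)/(2/3) = 13/2.
z changes by −(z-row coeff of x1)·ratio = −(-7)·(13/2) = 91/2.
New z = 13 + (91/2) = 117/2.

117/2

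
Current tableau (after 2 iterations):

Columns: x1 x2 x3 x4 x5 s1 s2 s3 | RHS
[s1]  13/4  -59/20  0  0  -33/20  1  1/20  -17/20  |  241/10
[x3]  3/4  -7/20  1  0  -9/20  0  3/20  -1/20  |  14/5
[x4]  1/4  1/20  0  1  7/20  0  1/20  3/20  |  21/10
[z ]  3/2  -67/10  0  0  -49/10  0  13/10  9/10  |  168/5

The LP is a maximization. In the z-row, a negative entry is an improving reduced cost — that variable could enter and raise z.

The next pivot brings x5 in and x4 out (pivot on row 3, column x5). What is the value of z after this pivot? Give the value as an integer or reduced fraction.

63

Minimum ratio for x5: (21/10)/(7/20) = 6.
z changes by −(z-row coeff of x5)·ratio = −(-49/10)·6 = 147/5.
New z = 168/5 + (147/5) = 63.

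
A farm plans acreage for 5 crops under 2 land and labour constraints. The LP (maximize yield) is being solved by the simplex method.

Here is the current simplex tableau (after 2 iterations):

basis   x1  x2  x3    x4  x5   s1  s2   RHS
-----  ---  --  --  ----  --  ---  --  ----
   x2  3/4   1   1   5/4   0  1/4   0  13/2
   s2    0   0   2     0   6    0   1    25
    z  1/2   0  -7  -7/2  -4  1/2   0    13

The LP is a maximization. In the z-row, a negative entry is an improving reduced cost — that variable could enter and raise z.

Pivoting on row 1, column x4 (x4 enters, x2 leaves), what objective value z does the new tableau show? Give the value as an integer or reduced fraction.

Minimum ratio for x4: (13/2)/(5/4) = 26/5.
z changes by −(z-row coeff of x4)·ratio = −(-7/2)·(26/5) = 91/5.
New z = 13 + (91/5) = 156/5.

156/5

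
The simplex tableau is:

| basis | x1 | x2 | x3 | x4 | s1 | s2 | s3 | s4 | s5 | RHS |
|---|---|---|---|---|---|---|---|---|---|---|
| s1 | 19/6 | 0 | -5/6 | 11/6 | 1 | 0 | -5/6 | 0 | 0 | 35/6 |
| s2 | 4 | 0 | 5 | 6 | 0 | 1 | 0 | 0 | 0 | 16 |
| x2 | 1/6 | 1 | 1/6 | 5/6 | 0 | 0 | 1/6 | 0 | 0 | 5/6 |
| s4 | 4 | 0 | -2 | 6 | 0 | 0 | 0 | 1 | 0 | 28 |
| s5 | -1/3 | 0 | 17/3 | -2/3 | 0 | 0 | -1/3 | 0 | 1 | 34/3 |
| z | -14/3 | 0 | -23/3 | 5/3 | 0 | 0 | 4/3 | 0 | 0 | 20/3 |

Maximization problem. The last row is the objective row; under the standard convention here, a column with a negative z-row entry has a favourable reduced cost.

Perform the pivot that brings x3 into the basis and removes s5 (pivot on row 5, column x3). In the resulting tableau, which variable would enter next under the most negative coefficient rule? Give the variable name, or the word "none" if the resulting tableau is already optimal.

Pivot element 17/3. New z-row = old z-row − (-23/3)·(row 5/(17/3)).
Updated z-row coefficients: x1: -87/17, x2: 0, x3: 0, x4: 13/17, s1: 0, s2: 0, s3: 15/17, s4: 0, s5: 23/17.
The most negative is -87/17 in column x1, so x1 would enter next.

x1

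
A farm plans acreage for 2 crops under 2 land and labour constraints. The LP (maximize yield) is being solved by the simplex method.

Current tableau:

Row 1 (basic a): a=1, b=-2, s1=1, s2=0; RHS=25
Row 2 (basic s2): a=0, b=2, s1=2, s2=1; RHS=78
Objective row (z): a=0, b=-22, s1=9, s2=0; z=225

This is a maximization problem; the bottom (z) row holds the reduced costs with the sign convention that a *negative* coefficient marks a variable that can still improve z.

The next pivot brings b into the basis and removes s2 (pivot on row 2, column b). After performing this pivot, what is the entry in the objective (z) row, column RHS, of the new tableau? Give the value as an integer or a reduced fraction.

Pivot element is row 2, column b: 2.
Normalize row 2: new (row 2, RHS) = 78/2 = 39.
z-row ← z-row − (-22)·(new row 2): 225 − (-22)·39 = 1083.

1083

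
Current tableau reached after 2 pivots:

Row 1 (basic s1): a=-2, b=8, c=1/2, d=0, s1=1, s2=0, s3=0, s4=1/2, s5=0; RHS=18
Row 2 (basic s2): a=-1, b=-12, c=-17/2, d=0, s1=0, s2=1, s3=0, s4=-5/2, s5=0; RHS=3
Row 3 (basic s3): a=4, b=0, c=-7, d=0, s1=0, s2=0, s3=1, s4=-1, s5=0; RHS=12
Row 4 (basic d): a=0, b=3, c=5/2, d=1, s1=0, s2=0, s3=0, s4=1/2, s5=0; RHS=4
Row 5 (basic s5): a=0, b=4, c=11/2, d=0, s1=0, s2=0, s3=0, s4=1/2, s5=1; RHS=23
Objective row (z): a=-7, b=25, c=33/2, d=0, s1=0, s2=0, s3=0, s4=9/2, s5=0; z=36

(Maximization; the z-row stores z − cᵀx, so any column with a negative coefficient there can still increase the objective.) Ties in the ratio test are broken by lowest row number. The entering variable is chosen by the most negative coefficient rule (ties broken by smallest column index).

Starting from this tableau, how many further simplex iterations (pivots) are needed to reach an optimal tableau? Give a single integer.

1

pivot: a in, s3 out → z = 57
No improving column remains; optimal.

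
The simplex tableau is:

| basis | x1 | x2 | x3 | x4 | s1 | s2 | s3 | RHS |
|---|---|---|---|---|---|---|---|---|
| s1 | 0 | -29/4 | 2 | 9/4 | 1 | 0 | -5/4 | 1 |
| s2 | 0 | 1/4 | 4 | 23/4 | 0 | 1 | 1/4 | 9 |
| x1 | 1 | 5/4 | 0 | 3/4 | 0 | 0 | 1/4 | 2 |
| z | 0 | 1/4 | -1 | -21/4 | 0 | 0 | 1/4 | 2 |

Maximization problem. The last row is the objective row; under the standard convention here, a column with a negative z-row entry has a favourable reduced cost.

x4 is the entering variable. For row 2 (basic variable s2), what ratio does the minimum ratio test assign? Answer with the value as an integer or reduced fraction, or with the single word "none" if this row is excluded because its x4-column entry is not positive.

Ratio = RHS / (x4 entry) = 9 / (23/4) = 36/23.

36/23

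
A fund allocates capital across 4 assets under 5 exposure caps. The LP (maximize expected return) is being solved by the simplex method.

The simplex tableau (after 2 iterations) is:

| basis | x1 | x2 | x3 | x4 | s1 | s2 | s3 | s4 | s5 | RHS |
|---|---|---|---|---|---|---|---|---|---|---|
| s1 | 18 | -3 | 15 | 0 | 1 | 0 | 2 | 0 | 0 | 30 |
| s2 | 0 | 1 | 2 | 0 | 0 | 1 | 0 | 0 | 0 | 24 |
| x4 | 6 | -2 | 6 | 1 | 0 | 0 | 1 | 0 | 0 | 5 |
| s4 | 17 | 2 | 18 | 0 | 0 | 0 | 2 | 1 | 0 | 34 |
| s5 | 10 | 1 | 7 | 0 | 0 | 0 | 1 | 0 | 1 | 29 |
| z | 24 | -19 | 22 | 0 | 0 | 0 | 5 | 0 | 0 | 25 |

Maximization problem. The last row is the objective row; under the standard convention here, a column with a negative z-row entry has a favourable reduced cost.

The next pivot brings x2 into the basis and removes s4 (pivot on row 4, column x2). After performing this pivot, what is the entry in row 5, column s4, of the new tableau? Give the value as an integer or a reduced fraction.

Pivot element is row 4, column x2: 2.
Normalize row 4: new (row 4, s4) = 1/2 = 1/2.
row 5 ← row 5 − 1·(new row 4): 0 − 1·(1/2) = -1/2.

-1/2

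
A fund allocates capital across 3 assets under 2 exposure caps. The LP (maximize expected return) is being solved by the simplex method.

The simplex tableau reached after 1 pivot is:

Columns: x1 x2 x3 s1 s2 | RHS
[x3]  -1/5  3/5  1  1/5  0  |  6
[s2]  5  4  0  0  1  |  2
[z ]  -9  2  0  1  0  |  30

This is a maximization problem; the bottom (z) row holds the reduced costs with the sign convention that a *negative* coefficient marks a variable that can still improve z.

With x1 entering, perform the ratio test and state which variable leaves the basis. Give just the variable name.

Ratios: row 1 (x3): entry -1/5 ≤ 0, skip; row 2 (s2): 2/5 = 2/5.
Minimum ratio 2/5 is in the s2 row, so s2 leaves.

s2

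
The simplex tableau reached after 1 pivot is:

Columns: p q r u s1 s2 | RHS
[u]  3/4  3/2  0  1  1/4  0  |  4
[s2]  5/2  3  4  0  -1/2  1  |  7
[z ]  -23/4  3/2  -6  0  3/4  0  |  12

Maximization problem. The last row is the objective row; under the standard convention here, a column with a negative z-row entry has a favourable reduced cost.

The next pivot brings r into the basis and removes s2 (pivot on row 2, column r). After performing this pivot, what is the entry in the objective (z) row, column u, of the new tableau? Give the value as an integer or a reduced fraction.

0

Pivot element is row 2, column r: 4.
Normalize row 2: new (row 2, u) = 0/4 = 0.
z-row ← z-row − (-6)·(new row 2): 0 − (-6)·0 = 0.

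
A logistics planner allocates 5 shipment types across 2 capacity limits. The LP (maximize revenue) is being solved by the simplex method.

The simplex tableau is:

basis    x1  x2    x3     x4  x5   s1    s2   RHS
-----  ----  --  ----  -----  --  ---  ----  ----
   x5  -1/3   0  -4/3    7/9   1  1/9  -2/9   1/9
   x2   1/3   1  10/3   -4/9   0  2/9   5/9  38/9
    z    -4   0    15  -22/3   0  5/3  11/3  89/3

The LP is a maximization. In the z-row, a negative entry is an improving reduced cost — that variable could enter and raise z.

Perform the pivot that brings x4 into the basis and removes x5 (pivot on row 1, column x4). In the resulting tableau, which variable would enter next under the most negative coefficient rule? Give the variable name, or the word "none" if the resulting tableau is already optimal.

Pivot element 7/9. New z-row = old z-row − (-22/3)·(row 1/(7/9)).
Updated z-row coefficients: x1: -50/7, x2: 0, x3: 17/7, x4: 0, x5: 66/7, s1: 19/7, s2: 11/7.
The most negative is -50/7 in column x1, so x1 would enter next.

x1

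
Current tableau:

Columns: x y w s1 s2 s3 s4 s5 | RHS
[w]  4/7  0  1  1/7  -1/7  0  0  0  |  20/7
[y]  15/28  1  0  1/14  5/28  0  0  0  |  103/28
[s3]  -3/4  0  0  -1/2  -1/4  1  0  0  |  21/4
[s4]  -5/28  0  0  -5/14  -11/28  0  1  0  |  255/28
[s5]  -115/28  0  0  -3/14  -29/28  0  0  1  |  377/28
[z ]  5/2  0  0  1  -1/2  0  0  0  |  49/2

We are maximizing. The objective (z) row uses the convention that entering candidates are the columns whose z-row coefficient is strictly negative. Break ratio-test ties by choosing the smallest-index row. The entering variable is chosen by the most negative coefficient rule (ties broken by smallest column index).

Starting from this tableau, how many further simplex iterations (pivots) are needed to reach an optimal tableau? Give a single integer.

1

pivot: s2 in, y out → z = 174/5
No improving column remains; optimal.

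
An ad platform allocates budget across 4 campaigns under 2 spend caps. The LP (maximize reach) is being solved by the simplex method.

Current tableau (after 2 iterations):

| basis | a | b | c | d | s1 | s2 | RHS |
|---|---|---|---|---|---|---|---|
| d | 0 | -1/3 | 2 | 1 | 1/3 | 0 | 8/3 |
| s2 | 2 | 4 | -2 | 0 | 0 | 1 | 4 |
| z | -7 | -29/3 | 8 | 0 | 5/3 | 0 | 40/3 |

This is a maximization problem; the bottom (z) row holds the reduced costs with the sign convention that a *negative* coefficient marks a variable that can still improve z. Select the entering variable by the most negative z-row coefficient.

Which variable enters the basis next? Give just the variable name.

b

Objective-row coefficients: a: -7, b: -29/3, c: 8, d: 0, s1: 5/3, s2: 0.
The most negative is -29/3 in column b, so b enters.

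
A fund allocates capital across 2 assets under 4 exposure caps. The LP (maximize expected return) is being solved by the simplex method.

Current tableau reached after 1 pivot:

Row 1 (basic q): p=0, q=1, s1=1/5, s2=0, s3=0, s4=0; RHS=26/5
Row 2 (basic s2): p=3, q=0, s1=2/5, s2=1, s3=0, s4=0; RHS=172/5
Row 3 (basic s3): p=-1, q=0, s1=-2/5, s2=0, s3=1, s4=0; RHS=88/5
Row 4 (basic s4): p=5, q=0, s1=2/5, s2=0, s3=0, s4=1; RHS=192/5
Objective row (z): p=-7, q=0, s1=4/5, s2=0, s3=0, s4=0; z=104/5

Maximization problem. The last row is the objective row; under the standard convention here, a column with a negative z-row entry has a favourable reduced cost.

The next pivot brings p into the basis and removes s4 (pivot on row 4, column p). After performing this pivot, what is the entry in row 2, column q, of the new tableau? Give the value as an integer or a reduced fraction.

Pivot element is row 4, column p: 5.
Normalize row 4: new (row 4, q) = 0/5 = 0.
row 2 ← row 2 − 3·(new row 4): 0 − 3·0 = 0.

0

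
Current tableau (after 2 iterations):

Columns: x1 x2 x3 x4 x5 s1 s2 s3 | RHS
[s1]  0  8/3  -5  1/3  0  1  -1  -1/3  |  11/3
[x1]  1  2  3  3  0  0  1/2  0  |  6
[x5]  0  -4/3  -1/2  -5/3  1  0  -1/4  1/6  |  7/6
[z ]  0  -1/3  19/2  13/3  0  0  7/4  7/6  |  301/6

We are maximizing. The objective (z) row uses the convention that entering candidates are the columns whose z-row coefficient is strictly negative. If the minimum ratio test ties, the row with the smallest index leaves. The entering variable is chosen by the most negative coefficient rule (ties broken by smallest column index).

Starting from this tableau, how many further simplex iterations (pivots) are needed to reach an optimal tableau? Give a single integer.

pivot: x2 in, s1 out → z = 405/8
No improving column remains; optimal.

1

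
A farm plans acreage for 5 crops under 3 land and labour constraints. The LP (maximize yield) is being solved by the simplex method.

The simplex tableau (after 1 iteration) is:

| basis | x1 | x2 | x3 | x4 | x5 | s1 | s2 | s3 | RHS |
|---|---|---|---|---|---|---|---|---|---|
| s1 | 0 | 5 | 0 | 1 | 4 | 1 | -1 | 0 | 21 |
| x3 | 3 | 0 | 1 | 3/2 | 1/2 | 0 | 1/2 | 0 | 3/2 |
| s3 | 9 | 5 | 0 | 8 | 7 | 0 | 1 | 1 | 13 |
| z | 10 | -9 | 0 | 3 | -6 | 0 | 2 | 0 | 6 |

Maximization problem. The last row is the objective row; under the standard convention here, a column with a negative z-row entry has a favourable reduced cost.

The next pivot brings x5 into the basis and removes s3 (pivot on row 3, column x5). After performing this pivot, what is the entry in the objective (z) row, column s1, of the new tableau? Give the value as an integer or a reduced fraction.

0

Pivot element is row 3, column x5: 7.
Normalize row 3: new (row 3, s1) = 0/7 = 0.
z-row ← z-row − (-6)·(new row 3): 0 − (-6)·0 = 0.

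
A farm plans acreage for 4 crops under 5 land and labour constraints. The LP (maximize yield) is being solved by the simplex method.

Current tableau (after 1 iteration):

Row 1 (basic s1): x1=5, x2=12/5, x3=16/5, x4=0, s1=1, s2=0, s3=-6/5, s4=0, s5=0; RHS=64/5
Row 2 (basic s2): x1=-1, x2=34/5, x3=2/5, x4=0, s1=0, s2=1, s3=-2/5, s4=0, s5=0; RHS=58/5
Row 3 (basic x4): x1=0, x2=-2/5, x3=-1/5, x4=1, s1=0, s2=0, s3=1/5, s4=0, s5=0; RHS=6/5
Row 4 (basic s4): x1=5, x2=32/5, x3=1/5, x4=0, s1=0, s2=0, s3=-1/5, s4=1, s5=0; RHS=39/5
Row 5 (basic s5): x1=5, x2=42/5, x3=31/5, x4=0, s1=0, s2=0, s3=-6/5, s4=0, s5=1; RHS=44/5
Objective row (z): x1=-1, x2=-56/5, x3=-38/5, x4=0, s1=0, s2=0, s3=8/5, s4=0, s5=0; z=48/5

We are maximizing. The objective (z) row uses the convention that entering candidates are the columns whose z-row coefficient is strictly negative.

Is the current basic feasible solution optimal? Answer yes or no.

no

Column x1 has objective-row coefficient -1, which is negative; an improving pivot exists, so not yet optimal.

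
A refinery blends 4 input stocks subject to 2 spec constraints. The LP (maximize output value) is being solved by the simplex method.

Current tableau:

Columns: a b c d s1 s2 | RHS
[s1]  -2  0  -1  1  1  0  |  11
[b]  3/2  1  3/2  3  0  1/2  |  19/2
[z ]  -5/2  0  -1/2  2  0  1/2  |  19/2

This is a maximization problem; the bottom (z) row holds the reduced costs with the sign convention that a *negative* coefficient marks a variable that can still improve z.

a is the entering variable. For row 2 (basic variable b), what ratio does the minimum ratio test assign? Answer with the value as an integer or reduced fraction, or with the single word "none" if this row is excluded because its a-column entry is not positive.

Ratio = RHS / (a entry) = (19/2) / (3/2) = 19/3.

19/3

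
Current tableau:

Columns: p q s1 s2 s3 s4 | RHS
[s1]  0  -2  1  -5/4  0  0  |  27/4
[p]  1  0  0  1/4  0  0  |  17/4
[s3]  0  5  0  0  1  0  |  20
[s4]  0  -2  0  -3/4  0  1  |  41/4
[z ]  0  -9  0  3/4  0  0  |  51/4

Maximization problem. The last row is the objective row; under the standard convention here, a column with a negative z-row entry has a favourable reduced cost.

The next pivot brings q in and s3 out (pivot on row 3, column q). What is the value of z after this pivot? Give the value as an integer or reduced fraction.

Minimum ratio for q: 20/5 = 4.
z changes by −(z-row coeff of q)·ratio = −(-9)·4 = 36.
New z = 51/4 + 36 = 195/4.

195/4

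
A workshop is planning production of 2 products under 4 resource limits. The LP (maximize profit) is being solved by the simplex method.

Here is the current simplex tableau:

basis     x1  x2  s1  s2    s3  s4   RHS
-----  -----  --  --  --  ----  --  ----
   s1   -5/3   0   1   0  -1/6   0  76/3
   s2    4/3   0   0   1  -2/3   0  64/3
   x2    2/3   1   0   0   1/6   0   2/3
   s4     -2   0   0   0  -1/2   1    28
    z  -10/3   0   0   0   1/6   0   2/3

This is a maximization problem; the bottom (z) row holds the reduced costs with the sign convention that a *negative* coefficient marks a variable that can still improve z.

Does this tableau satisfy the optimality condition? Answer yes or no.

Column x1 has objective-row coefficient -10/3, which is negative; an improving pivot exists, so not yet optimal.

no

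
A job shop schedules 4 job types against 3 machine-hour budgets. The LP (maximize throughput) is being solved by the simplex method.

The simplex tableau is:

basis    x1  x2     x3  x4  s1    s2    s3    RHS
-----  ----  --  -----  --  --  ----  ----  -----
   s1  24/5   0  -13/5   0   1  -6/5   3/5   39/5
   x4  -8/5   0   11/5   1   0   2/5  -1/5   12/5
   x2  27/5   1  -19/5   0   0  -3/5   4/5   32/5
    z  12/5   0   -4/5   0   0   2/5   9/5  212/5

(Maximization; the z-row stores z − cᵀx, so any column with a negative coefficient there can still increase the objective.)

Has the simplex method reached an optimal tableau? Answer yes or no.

no

Column x3 has objective-row coefficient -4/5, which is negative; an improving pivot exists, so not yet optimal.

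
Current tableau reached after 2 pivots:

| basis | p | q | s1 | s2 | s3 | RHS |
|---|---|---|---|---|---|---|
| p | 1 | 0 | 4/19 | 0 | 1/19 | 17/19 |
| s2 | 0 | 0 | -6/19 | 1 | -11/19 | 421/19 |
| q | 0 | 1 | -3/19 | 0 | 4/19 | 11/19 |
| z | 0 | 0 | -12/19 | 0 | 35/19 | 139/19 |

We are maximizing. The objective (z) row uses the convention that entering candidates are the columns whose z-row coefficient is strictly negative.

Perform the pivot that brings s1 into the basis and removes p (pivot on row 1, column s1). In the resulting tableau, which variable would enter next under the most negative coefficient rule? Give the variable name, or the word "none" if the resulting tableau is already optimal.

none

Pivot element 4/19. New z-row = old z-row − (-12/19)·(row 1/(4/19)).
Updated z-row coefficients: p: 3, q: 0, s1: 0, s2: 0, s3: 2.
No coefficient is strictly negative; the tableau after this pivot is optimal.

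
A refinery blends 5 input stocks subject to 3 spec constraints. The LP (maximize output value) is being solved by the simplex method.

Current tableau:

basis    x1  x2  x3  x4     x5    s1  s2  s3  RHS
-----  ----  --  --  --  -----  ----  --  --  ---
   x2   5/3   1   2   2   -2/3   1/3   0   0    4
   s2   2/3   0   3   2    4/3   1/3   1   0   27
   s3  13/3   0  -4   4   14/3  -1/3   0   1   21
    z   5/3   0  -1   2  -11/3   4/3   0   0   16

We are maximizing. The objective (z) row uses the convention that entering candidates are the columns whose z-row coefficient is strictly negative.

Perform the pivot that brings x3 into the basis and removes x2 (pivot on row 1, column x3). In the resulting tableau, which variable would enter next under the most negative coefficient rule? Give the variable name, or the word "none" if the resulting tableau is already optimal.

x5

Pivot element 2. New z-row = old z-row − (-1)·(row 1/2).
Updated z-row coefficients: x1: 5/2, x2: 1/2, x3: 0, x4: 3, x5: -4, s1: 3/2, s2: 0, s3: 0.
The most negative is -4 in column x5, so x5 would enter next.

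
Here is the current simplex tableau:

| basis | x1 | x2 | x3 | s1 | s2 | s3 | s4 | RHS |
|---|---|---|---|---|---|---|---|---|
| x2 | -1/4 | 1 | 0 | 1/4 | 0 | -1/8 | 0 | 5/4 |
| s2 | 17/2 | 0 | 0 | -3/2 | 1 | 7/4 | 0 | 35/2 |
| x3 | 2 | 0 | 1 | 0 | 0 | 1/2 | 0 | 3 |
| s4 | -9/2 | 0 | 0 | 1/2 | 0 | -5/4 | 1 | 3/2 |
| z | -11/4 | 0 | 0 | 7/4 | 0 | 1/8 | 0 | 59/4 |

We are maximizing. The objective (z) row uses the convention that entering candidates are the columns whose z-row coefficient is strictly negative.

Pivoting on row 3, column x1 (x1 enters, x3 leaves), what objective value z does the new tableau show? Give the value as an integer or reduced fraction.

151/8

Minimum ratio for x1: 3/2 = 3/2.
z changes by −(z-row coeff of x1)·ratio = −(-11/4)·(3/2) = 33/8.
New z = 59/4 + (33/8) = 151/8.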